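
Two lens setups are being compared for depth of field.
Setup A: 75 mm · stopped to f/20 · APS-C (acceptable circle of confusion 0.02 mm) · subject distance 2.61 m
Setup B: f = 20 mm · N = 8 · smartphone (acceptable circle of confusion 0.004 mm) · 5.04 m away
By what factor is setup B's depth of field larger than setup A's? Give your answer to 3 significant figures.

Setup A: H = 75²/(20×0.02) + 75 ≈ 14137.5 mm; DoF = Df − Dn = 3183.96 − 2211.36 ≈ 972.60 mm.
Setup B: H = 20²/(8×0.004) + 20 ≈ 12520.0 mm; DoF = Df − Dn = 8422.5 − 3595.9 ≈ 4826.6 mm.
Ratio = 4826.6 / 972.60 ≈ 4.96.

4.96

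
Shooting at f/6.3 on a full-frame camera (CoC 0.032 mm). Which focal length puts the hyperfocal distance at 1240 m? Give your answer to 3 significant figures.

From H = f²/(N·c) + f, with f ≪ H: f ≈ √(H·N·c) = √(1240000 × 6.3 × 0.032) = √249984 ≈ 500.0 mm.
The +f correction barely moves this — solving exactly, f² + N·c·f − N·c·H = 0 ⇒ f = (−N·c + √((N·c)² + 4·N·c·H))/2 = (−0.2016 + √999936)/2 ≈ 499.88 mm, so f ≈ 500 mm.

500 mm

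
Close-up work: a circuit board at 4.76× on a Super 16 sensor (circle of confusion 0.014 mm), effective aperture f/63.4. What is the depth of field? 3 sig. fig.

0.0783 mm

At magnification m, DoF ≈ 2·N_eff·c/m² = 2 × 63.4 × 0.014 / 4.76² = 1.775 / 22.66 ≈ 0.0783 mm.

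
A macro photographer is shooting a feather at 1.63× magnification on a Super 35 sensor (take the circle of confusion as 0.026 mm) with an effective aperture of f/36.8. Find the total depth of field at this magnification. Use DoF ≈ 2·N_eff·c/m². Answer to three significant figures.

0.720 mm

At magnification m, DoF ≈ 2·N_eff·c/m² = 2 × 36.8 × 0.026 / 1.63² = 1.914 / 2.657 ≈ 0.72 mm.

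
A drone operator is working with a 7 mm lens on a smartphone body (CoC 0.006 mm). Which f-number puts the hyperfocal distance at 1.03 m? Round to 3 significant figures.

f/7.98

Rearrange H = f²/(N·c) + f for N: N = f² / ((H − f)·c).
N = 7² / ((1030 − 7) × 0.006) = 49 / 6.138 ≈ 7.98.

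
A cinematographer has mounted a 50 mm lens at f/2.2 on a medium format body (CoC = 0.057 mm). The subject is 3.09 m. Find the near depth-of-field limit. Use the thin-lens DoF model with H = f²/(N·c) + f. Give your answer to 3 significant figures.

2.68 m

Hyperfocal distance H = f²/(N·c) + f = 50²/(2.2 × 0.057) + 50 = 2500/0.1254 + 50 ≈ 19986.2 mm ≈ 19.99 m.
Near limit Dn = s·(H − f)/(H + s − 2f) = 3090 × (19986.2 − 50) / (19986.2 + 3090 − 2 × 50) = 3090 × 19936.2 / 22976.2 ≈ 2681.2 mm ≈ 2.68 m.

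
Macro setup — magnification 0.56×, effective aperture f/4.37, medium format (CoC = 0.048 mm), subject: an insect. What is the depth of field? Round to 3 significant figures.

At magnification m, DoF ≈ 2·N_eff·c/m² = 2 × 4.37 × 0.048 / 0.56² = 0.4195 / 0.3136 ≈ 1.34 mm.

1.34 mm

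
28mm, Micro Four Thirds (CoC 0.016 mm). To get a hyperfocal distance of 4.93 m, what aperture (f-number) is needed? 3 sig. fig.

Rearrange H = f²/(N·c) + f for N: N = f² / ((H − f)·c).
N = 28² / ((4930 − 28) × 0.016) = 784 / 78.43 ≈ 10.

f/10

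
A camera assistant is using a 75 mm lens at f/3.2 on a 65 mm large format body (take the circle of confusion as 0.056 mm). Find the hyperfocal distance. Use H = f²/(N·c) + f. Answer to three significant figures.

Hyperfocal distance H = f²/(N·c) + f = 75²/(3.2 × 0.056) + 75 = 5625/0.1792 + 75 ≈ 31464.5 mm ≈ 31.5 m.

31.5 m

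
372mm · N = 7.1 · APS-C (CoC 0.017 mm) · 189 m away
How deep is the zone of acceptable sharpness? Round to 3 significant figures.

Hyperfocal distance H = f²/(N·c) + f = 372²/(7.1 × 0.017) + 372 = 138384/0.1207 + 372 ≈ 1146884.0 mm ≈ 1147 m.
Near limit Dn = s·(H − f)/(H + s − 2f) = 189000 × (1146884.0 − 372) / (1146884.0 + 189000 − 2 × 372) = 189000 × 1146512.0 / 1335140.0 ≈ 162298 mm.
Far limit Df = s·(H − f)/(H − s) = 189000 × (1146884.0 − 372) / (1146884.0 − 189000) = 189000 × 1146512.0 / 957884.0 ≈ 226218 mm.
Depth of field = Df − Dn = 226218 − 162298 ≈ 63920 mm ≈ 63.9 m.

63.9 m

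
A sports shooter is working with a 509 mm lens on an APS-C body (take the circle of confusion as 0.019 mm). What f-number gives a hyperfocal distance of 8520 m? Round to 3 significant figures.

f/1.60

Rearrange H = f²/(N·c) + f for N: N = f² / ((H − f)·c).
N = 509² / ((8520000 − 509) × 0.019) = 259081 / 161870 ≈ 1.60.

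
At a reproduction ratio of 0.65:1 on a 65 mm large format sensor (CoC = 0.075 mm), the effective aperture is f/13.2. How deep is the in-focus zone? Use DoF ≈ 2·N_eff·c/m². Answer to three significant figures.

4.69 mm

At magnification m, DoF ≈ 2·N_eff·c/m² = 2 × 13.2 × 0.075 / 0.65² = 1.98 / 0.4225 ≈ 4.69 mm.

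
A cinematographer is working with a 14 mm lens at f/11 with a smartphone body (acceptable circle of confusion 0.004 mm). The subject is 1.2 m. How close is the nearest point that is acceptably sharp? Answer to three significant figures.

Hyperfocal distance H = f²/(N·c) + f = 14²/(11 × 0.004) + 14 = 196/0.044 + 14 ≈ 4468.5 mm ≈ 4.469 m.
Near limit Dn = s·(H − f)/(H + s − 2f) = 1200 × (4468.5 − 14) / (4468.5 + 1200 − 2 × 14) = 1200 × 4454.5 / 5640.5 ≈ 947.68 mm ≈ 0.948 m.

0.948 m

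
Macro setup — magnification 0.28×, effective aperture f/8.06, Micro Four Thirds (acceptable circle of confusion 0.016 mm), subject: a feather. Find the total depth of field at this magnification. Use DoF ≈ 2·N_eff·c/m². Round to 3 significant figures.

3.29 mm

At magnification m, DoF ≈ 2·N_eff·c/m² = 2 × 8.06 × 0.016 / 0.28² = 0.2579 / 0.0784 ≈ 3.29 mm.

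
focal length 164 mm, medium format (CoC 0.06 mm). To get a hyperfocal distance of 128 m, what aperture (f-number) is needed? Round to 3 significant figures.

f/3.51

Rearrange H = f²/(N·c) + f for N: N = f² / ((H − f)·c).
N = 164² / ((128000 − 164) × 0.06) = 26896 / 7670 ≈ 3.51.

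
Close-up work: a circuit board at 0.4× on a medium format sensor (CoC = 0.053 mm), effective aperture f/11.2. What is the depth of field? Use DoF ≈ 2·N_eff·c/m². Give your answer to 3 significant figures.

At magnification m, DoF ≈ 2·N_eff·c/m² = 2 × 11.2 × 0.053 / 0.4² = 1.187 / 0.16 ≈ 7.42 mm.

7.42 mm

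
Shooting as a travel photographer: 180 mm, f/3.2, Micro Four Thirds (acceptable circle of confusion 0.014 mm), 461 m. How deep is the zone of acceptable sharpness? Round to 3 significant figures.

Hyperfocal distance H = f²/(N·c) + f = 180²/(3.2 × 0.014) + 180 = 32400/0.0448 + 180 ≈ 723394.3 mm ≈ 723.4 m.
Near limit Dn = s·(H − f)/(H + s − 2f) = 461000 × (723394.3 − 180) / (723394.3 + 461000 − 2 × 180) = 461000 × 723214.3 / 1184034.3 ≈ 281581 mm.
Far limit Df = s·(H − f)/(H − s) = 461000 × (723394.3 − 180) / (723394.3 − 461000) = 461000 × 723214.3 / 262394.3 ≈ 1270614 mm.
Depth of field = Df − Dn = 1270614 − 281581 ≈ 989033 mm ≈ 989 m.

989 m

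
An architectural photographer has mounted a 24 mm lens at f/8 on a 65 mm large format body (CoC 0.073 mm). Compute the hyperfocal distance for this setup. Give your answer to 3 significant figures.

Hyperfocal distance H = f²/(N·c) + f = 24²/(8 × 0.073) + 24 = 576/0.584 + 24 ≈ 1010.3 mm ≈ 1.01 m.

1.01 m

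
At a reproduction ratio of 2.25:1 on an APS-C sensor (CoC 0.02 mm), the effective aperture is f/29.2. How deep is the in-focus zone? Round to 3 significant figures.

At magnification m, DoF ≈ 2·N_eff·c/m² = 2 × 29.2 × 0.02 / 2.25² = 1.168 / 5.062 ≈ 0.231 mm.

0.231 mm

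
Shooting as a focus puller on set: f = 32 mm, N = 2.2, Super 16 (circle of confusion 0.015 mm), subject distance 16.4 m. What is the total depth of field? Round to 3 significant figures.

Hyperfocal distance H = f²/(N·c) + f = 32²/(2.2 × 0.015) + 32 = 1024/0.033 + 32 ≈ 31062.3 mm ≈ 31.06 m.
Near limit Dn = s·(H − f)/(H + s − 2f) = 16400 × (31062.3 − 32) / (31062.3 + 16400 − 2 × 32) = 16400 × 31030.3 / 47398.3 ≈ 10737 mm.
Far limit Df = s·(H − f)/(H − s) = 16400 × (31062.3 − 32) / (31062.3 − 16400) = 16400 × 31030.3 / 14662.3 ≈ 34708 mm.
Depth of field = Df − Dn = 34708 − 10737 ≈ 23971 mm ≈ 24.0 m.

24.0 m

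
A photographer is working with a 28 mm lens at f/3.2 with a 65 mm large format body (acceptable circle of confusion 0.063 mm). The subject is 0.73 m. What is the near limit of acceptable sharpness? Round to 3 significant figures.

0.618 m

Hyperfocal distance H = f²/(N·c) + f = 28²/(3.2 × 0.063) + 28 = 784/0.2016 + 28 ≈ 3916.9 mm ≈ 3.917 m.
Near limit Dn = s·(H − f)/(H + s − 2f) = 730 × (3916.9 − 28) / (3916.9 + 730 − 2 × 28) = 730 × 3888.9 / 4590.9 ≈ 618.37 mm ≈ 0.618 m.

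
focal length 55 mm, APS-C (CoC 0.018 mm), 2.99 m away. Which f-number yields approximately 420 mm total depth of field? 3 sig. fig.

Write h = H − f = f²/(N·c). The thin-lens limits are Dn = s·h/(h + (s−f)) and Df = s·h/(h − (s−f)), so DoF = Df − Dn = 2·s·(s−f)·h / (h² − (s−f)²).
That is a quadratic in h: DoF·h² − 2·s·(s−f)·h − DoF·(s−f)² = 0 ⇒ h = (s−f)·(s + √(s² + DoF²)) / DoF = 2935 × (2990 + √(2990² + 420²)) / 420 = 2935 × (2990 + 3019.35) / 420 ≈ 41994 mm.
Then N = f²/(c·h) = 55² / (0.018 × 41994) = 3025 / 755.89 ≈ 4.

f/4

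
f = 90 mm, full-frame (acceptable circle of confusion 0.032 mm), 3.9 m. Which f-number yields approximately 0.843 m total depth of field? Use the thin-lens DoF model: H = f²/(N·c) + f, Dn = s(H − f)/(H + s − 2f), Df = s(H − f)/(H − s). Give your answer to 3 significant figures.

Write h = H − f = f²/(N·c). The thin-lens limits are Dn = s·h/(h + (s−f)) and Df = s·h/(h − (s−f)), so DoF = Df − Dn = 2·s·(s−f)·h / (h² − (s−f)²).
That is a quadratic in h: DoF·h² − 2·s·(s−f)·h − DoF·(s−f)² = 0 ⇒ h = (s−f)·(s + √(s² + DoF²)) / DoF = 3810 × (3900 + √(3900² + 843²)) / 843 = 3810 × (3900 + 3990.07) / 843 ≈ 35660 mm.
Then N = f²/(c·h) = 90² / (0.032 × 35660) = 8100 / 1141.1 ≈ 7.10.

f/7.10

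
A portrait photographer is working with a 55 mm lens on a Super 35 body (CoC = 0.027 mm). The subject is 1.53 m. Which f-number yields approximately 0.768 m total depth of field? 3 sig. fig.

Write h = H − f = f²/(N·c). The thin-lens limits are Dn = s·h/(h + (s−f)) and Df = s·h/(h − (s−f)), so DoF = Df − Dn = 2·s·(s−f)·h / (h² − (s−f)²).
That is a quadratic in h: DoF·h² − 2·s·(s−f)·h − DoF·(s−f)² = 0 ⇒ h = (s−f)·(s + √(s² + DoF²)) / DoF = 1475 × (1530 + √(1530² + 768²)) / 768 = 1475 × (1530 + 1711.94) / 768 ≈ 6226.4 mm.
Then N = f²/(c·h) = 55² / (0.027 × 6226.4) = 3025 / 168.11 ≈ 18.

f/18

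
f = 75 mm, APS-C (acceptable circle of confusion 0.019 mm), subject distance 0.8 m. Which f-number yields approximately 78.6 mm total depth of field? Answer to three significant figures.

Write h = H − f = f²/(N·c). The thin-lens limits are Dn = s·h/(h + (s−f)) and Df = s·h/(h − (s−f)), so DoF = Df − Dn = 2·s·(s−f)·h / (h² − (s−f)²).
That is a quadratic in h: DoF·h² − 2·s·(s−f)·h − DoF·(s−f)² = 0 ⇒ h = (s−f)·(s + √(s² + DoF²)) / DoF = 725 × (800 + √(800² + 78.6²)) / 78.6 = 725 × (800 + 803.852) / 78.6 ≈ 14794 mm.
Then N = f²/(c·h) = 75² / (0.019 × 14794) = 5625 / 281.08 ≈ 20.

f/20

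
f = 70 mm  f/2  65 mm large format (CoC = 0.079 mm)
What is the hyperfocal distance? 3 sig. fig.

Hyperfocal distance H = f²/(N·c) + f = 70²/(2 × 0.079) + 70 = 4900/0.158 + 70 ≈ 31082.7 mm ≈ 31.1 m.

31.1 m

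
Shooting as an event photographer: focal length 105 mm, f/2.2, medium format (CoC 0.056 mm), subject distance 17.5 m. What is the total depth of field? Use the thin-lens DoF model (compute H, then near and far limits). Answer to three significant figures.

Hyperfocal distance H = f²/(N·c) + f = 105²/(2.2 × 0.056) + 105 = 11025/0.1232 + 105 ≈ 89593.6 mm ≈ 89.59 m.
Near limit Dn = s·(H − f)/(H + s − 2f) = 17500 × (89593.6 − 105) / (89593.6 + 17500 − 2 × 105) = 17500 × 89488.6 / 106883.6 ≈ 14651.9 mm.
Far limit Df = s·(H − f)/(H − s) = 17500 × (89593.6 − 105) / (89593.6 − 17500) = 17500 × 89488.6 / 72093.6 ≈ 21722.5 mm.
Depth of field = Df − Dn = 21722.5 − 14651.9 ≈ 7070.6 mm ≈ 7.07 m.

7.07 m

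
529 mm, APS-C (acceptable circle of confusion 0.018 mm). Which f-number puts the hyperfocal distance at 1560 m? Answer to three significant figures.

f/9.97

Rearrange H = f²/(N·c) + f for N: N = f² / ((H − f)·c).
N = 529² / ((1560000 − 529) × 0.018) = 279841 / 28070 ≈ 9.97.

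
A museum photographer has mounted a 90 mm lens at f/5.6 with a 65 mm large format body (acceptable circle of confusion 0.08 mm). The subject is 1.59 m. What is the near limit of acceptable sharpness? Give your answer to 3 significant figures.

1.47 m

Hyperfocal distance H = f²/(N·c) + f = 90²/(5.6 × 0.08) + 90 = 8100/0.448 + 90 ≈ 18170.4 mm ≈ 18.17 m.
Near limit Dn = s·(H − f)/(H + s − 2f) = 1590 × (18170.4 − 90) / (18170.4 + 1590 − 2 × 90) = 1590 × 18080.4 / 19580.4 ≈ 1468.2 mm ≈ 1.47 m.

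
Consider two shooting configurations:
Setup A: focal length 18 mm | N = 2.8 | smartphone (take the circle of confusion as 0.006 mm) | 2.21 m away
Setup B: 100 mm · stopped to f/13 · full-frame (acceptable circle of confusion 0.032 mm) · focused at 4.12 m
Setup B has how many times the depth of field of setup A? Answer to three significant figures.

2.79

Setup A: H = 18²/(2.8×0.006) + 18 ≈ 19303.7 mm; DoF = Df − Dn = 2493.40 − 1984.45 ≈ 508.95 mm.
Setup B: H = 100²/(13×0.032) + 100 ≈ 24138.5 mm; DoF = Df − Dn = 4947.4 − 3529.7 ≈ 1417.7 mm.
Ratio = 1417.7 / 508.95 ≈ 2.79.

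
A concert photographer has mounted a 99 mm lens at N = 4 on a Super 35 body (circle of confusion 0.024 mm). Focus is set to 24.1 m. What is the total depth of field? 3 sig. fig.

12.0 m

Hyperfocal distance H = f²/(N·c) + f = 99²/(4 × 0.024) + 99 = 9801/0.096 + 99 ≈ 102192.8 mm ≈ 102.2 m.
Near limit Dn = s·(H − f)/(H + s − 2f) = 24100 × (102192.8 − 99) / (102192.8 + 24100 − 2 × 99) = 24100 × 102093.8 / 126094.8 ≈ 19513 mm.
Far limit Df = s·(H − f)/(H − s) = 24100 × (102192.8 − 99) / (102192.8 − 24100) = 24100 × 102093.8 / 78092.8 ≈ 31507 mm.
Depth of field = Df − Dn = 31507 − 19513 ≈ 11994 mm ≈ 12.0 m.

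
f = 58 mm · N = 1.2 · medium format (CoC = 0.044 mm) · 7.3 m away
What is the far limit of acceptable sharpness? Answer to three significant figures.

Hyperfocal distance H = f²/(N·c) + f = 58²/(1.2 × 0.044) + 58 = 3364/0.0528 + 58 ≈ 63770.1 mm ≈ 63.77 m.
Far limit Df = s·(H − f)/(H − s) = 7300 × (63770.1 − 58) / (63770.1 − 7300) = 7300 × 63712.1 / 56470.1 ≈ 8236.2 mm ≈ 8.24 m.

8.24 m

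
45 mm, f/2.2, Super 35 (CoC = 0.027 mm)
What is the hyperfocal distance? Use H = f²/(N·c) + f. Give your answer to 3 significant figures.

Hyperfocal distance H = f²/(N·c) + f = 45²/(2.2 × 0.027) + 45 = 2025/0.0594 + 45 ≈ 34135.9 mm ≈ 34.1 m.

34.1 m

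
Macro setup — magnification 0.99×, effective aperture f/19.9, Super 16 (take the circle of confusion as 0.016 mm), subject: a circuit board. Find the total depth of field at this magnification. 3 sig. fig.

At magnification m, DoF ≈ 2·N_eff·c/m² = 2 × 19.9 × 0.016 / 0.99² = 0.6368 / 0.9801 ≈ 0.65 mm.

0.650 mm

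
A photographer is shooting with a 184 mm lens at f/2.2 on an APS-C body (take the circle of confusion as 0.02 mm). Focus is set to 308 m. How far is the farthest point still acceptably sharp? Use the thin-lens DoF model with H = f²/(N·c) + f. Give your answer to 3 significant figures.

Hyperfocal distance H = f²/(N·c) + f = 184²/(2.2 × 0.02) + 184 = 33856/0.044 + 184 ≈ 769638.5 mm ≈ 769.6 m.
Far limit Df = s·(H − f)/(H − s) = 308000 × (769638.5 − 184) / (769638.5 − 308000) = 308000 × 769454.5 / 461638.5 ≈ 513371 mm ≈ 513 m.

513 m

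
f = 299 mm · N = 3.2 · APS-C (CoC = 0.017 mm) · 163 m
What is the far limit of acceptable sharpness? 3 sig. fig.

Hyperfocal distance H = f²/(N·c) + f = 299²/(3.2 × 0.017) + 299 = 89401/0.0544 + 299 ≈ 1643699.7 mm ≈ 1644 m.
Far limit Df = s·(H − f)/(H − s) = 163000 × (1643699.7 − 299) / (1643699.7 − 163000) = 163000 × 1643400.7 / 1480699.7 ≈ 180911 mm ≈ 181 m.

181 m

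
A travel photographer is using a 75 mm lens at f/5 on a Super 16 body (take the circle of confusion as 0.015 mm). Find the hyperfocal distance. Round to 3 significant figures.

75.1 m

Hyperfocal distance H = f²/(N·c) + f = 75²/(5 × 0.015) + 75 = 5625/0.075 + 75 ≈ 75075.0 mm ≈ 75.1 m.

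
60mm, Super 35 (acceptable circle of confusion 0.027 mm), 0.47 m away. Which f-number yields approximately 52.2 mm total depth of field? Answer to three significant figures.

f/18

Write h = H − f = f²/(N·c). The thin-lens limits are Dn = s·h/(h + (s−f)) and Df = s·h/(h − (s−f)), so DoF = Df − Dn = 2·s·(s−f)·h / (h² − (s−f)²).
That is a quadratic in h: DoF·h² − 2·s·(s−f)·h − DoF·(s−f)² = 0 ⇒ h = (s−f)·(s + √(s² + DoF²)) / DoF = 410 × (470 + √(470² + 52.2²)) / 52.2 = 410 × (470 + 472.890) / 52.2 ≈ 7405.8 mm.
Then N = f²/(c·h) = 60² / (0.027 × 7405.8) = 3600 / 199.96 ≈ 18.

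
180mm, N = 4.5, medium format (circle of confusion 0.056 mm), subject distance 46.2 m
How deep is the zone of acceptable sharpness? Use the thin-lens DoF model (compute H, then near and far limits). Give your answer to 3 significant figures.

37.9 m

Hyperfocal distance H = f²/(N·c) + f = 180²/(4.5 × 0.056) + 180 = 32400/0.252 + 180 ≈ 128751.4 mm ≈ 128.8 m.
Near limit Dn = s·(H − f)/(H + s − 2f) = 46200 × (128751.4 − 180) / (128751.4 + 46200 − 2 × 180) = 46200 × 128571.4 / 174591.4 ≈ 34022 mm.
Far limit Df = s·(H − f)/(H − s) = 46200 × (128751.4 − 180) / (128751.4 − 46200) = 46200 × 128571.4 / 82551.4 ≈ 71955 mm.
Depth of field = Df − Dn = 71955 − 34022 ≈ 37933 mm ≈ 37.9 m.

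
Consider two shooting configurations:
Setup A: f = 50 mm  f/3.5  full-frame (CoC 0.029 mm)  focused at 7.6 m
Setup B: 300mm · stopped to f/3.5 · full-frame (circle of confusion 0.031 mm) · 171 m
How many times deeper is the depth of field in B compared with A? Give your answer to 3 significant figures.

14.3

Setup A: H = 50²/(3.5×0.029) + 50 ≈ 24680.5 mm; DoF = Df − Dn = 10959.4 − 5816.9 ≈ 5142.5 mm.
Setup B: H = 300²/(3.5×0.031) + 300 ≈ 829793.1 mm; DoF = Df − Dn = 215308 − 141816 ≈ 73492 mm.
Ratio = 73492 / 5142.5 ≈ 14.3.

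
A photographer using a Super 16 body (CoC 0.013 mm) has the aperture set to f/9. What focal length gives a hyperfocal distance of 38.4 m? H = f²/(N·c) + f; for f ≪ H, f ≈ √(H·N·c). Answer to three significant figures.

From H = f²/(N·c) + f, with f ≪ H: f ≈ √(H·N·c) = √(38400 × 9 × 0.013) = √4492.8 ≈ 67.03 mm.
The +f correction barely moves this — solving exactly, f² + N·c·f − N·c·H = 0 ⇒ f = (−N·c + √((N·c)² + 4·N·c·H))/2 = (−0.117 + √17971)/2 ≈ 66.970 mm, so f ≈ 67.0 mm.

67.0 mm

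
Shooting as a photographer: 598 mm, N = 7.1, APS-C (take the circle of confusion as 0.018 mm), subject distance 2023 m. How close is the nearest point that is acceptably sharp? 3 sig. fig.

Hyperfocal distance H = f²/(N·c) + f = 598²/(7.1 × 0.018) + 598 = 357604/0.1278 + 598 ≈ 2798751.4 mm ≈ 2799 m.
Near limit Dn = s·(H − f)/(H + s − 2f) = 2023000 × (2798751.4 − 598) / (2798751.4 + 2023000 − 2 × 598) = 2023000 × 2798153.4 / 4820555.4 ≈ 1174276 mm ≈ 1170 m.

1170 m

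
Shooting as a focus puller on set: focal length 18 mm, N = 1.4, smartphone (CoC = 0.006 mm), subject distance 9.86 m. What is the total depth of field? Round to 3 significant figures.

5.38 m

Hyperfocal distance H = f²/(N·c) + f = 18²/(1.4 × 0.006) + 18 = 324/0.0084 + 18 ≈ 38589.4 mm ≈ 38.59 m.
Near limit Dn = s·(H − f)/(H + s − 2f) = 9860 × (38589.4 − 18) / (38589.4 + 9860 − 2 × 18) = 9860 × 38571.4 / 48413.4 ≈ 7855.6 mm.
Far limit Df = s·(H − f)/(H − s) = 9860 × (38589.4 − 18) / (38589.4 − 9860) = 9860 × 38571.4 / 28729.4 ≈ 13237.8 mm.
Depth of field = Df − Dn = 13237.8 − 7855.6 ≈ 5382.2 mm ≈ 5.38 m.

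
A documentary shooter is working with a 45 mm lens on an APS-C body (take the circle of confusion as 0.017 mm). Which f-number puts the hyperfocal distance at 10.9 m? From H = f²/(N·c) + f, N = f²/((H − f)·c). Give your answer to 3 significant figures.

f/11

Rearrange H = f²/(N·c) + f for N: N = f² / ((H − f)·c).
N = 45² / ((10900 − 45) × 0.017) = 2025 / 184.5 ≈ 11.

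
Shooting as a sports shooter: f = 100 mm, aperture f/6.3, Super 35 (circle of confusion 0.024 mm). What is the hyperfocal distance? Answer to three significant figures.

66.2 m

Hyperfocal distance H = f²/(N·c) + f = 100²/(6.3 × 0.024) + 100 = 10000/0.1512 + 100 ≈ 66237.6 mm ≈ 66.2 m.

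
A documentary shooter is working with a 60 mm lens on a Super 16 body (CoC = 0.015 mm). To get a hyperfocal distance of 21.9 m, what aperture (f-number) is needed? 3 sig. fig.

Rearrange H = f²/(N·c) + f for N: N = f² / ((H − f)·c).
N = 60² / ((21900 − 60) × 0.015) = 3600 / 327.6 ≈ 11.

f/11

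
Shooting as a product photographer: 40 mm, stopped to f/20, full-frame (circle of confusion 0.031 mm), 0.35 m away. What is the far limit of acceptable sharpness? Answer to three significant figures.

398 mm

Hyperfocal distance H = f²/(N·c) + f = 40²/(20 × 0.031) + 40 = 1600/0.62 + 40 ≈ 2620.6 mm ≈ 2.621 m.
Far limit Df = s·(H − f)/(H − s) = 350 × (2620.6 − 40) / (2620.6 − 350) = 350 × 2580.6 / 2270.6 ≈ 397.78 mm.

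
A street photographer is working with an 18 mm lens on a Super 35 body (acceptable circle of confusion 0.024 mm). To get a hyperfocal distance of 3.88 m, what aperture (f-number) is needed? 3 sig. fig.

f/3.50

Rearrange H = f²/(N·c) + f for N: N = f² / ((H − f)·c).
N = 18² / ((3880 − 18) × 0.024) = 324 / 92.69 ≈ 3.50.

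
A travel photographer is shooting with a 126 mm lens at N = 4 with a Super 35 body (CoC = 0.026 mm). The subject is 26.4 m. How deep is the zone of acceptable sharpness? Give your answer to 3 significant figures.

Hyperfocal distance H = f²/(N·c) + f = 126²/(4 × 0.026) + 126 = 15876/0.104 + 126 ≈ 152779.8 mm ≈ 152.8 m.
Near limit Dn = s·(H − f)/(H + s − 2f) = 26400 × (152779.8 − 126) / (152779.8 + 26400 − 2 × 126) = 26400 × 152653.8 / 178927.8 ≈ 22523.4 mm.
Far limit Df = s·(H − f)/(H − s) = 26400 × (152779.8 − 126) / (152779.8 − 26400) = 26400 × 152653.8 / 126379.8 ≈ 31888.5 mm.
Depth of field = Df − Dn = 31888.5 − 22523.4 ≈ 9365.1 mm ≈ 9.37 m.

9.37 m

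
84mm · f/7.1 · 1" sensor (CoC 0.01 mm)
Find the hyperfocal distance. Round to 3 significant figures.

Hyperfocal distance H = f²/(N·c) + f = 84²/(7.1 × 0.01) + 84 = 7056/0.071 + 84 ≈ 99464.3 mm ≈ 99.5 m.

99.5 m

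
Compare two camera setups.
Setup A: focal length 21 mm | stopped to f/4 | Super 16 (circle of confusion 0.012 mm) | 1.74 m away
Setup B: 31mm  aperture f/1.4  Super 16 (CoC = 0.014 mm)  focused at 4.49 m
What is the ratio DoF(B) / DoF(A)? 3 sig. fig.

1.22

Setup A: H = 21²/(4×0.012) + 21 ≈ 9208.5 mm; DoF = Df − Dn = 2140.49 − 1465.75 ≈ 674.74 mm.
Setup B: H = 31²/(1.4×0.014) + 31 ≈ 49061.6 mm; DoF = Df − Dn = 4939.19 − 4115.70 ≈ 823.49 mm.
Ratio = 823.49 / 674.74 ≈ 1.22.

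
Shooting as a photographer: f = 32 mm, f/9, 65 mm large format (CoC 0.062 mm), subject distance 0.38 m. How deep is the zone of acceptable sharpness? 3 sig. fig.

149 mm

Hyperfocal distance H = f²/(N·c) + f = 32²/(9 × 0.062) + 32 = 1024/0.558 + 32 ≈ 1867.1 mm ≈ 1.867 m.
Near limit Dn = s·(H − f)/(H + s − 2f) = 380 × (1867.1 − 32) / (1867.1 + 380 − 2 × 32) = 380 × 1835.1 / 2183.1 ≈ 319.43 mm.
Far limit Df = s·(H − f)/(H − s) = 380 × (1867.1 − 32) / (1867.1 − 380) = 380 × 1835.1 / 1487.1 ≈ 468.92 mm.
Depth of field = Df − Dn = 468.92 − 319.43 ≈ 149.49 mm.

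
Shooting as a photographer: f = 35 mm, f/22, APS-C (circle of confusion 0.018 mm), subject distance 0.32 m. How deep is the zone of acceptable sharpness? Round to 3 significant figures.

59.5 mm

Hyperfocal distance H = f²/(N·c) + f = 35²/(22 × 0.018) + 35 = 1225/0.396 + 35 ≈ 3128.4 mm ≈ 3.128 m.
Near limit Dn = s·(H − f)/(H + s − 2f) = 320 × (3128.4 − 35) / (3128.4 + 320 − 2 × 35) = 320 × 3093.4 / 3378.4 ≈ 293.005 mm.
Far limit Df = s·(H − f)/(H − s) = 320 × (3128.4 − 35) / (3128.4 − 320) = 320 × 3093.4 / 2808.4 ≈ 352.474 mm.
Depth of field = Df − Dn = 352.474 − 293.005 ≈ 59.469 mm.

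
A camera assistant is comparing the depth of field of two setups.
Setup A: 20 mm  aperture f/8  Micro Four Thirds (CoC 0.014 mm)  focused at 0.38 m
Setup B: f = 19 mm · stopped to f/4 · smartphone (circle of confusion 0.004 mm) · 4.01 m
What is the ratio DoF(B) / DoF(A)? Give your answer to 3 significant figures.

Setup A: H = 20²/(8×0.014) + 20 ≈ 3591.4 mm; DoF = Df − Dn = 422.598 − 345.203 ≈ 77.395 mm.
Setup B: H = 19²/(4×0.004) + 19 ≈ 22581.5 mm; DoF = Df − Dn = 4871.7 − 3407.3 ≈ 1464.4 mm.
Ratio = 1464.4 / 77.395 ≈ 18.9.

18.9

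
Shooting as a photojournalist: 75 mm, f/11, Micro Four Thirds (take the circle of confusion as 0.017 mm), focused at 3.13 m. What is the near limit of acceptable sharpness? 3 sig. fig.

2.84 m

Hyperfocal distance H = f²/(N·c) + f = 75²/(11 × 0.017) + 75 = 5625/0.187 + 75 ≈ 30155.2 mm ≈ 30.16 m.
Near limit Dn = s·(H − f)/(H + s − 2f) = 3130 × (30155.2 − 75) / (30155.2 + 3130 − 2 × 75) = 3130 × 30080.2 / 33135.2 ≈ 2841.4 mm ≈ 2.84 m.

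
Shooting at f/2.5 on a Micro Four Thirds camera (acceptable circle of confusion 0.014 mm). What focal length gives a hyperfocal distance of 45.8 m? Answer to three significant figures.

From H = f²/(N·c) + f, with f ≪ H: f ≈ √(H·N·c) = √(45800 × 2.5 × 0.014) = √1603.0 ≈ 40.04 mm.
The +f correction barely moves this — solving exactly, f² + N·c·f − N·c·H = 0 ⇒ f = (−N·c + √((N·c)² + 4·N·c·H))/2 = (−0.035 + √6412.0)/2 ≈ 40.020 mm, so f ≈ 40.0 mm.

40.0 mm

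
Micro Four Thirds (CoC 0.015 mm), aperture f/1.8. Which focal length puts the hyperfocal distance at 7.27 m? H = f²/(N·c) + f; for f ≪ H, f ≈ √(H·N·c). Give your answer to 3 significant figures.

From H = f²/(N·c) + f, with f ≪ H: f ≈ √(H·N·c) = √(7270 × 1.8 × 0.015) = √196.29 ≈ 14.01 mm.
The +f correction barely moves this — solving exactly, f² + N·c·f − N·c·H = 0 ⇒ f = (−N·c + √((N·c)² + 4·N·c·H))/2 = (−0.027 + √785.16)/2 ≈ 13.997 mm, so f ≈ 14.0 mm.

14.0 mm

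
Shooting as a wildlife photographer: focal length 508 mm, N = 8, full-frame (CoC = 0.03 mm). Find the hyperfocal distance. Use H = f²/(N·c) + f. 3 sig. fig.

Hyperfocal distance H = f²/(N·c) + f = 508²/(8 × 0.03) + 508 = 258064/0.24 + 508 ≈ 1075774.7 mm ≈ 1080 m.

1080 m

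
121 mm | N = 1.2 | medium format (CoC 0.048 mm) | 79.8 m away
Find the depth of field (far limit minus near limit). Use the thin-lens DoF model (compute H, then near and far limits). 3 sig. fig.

55.5 m

Hyperfocal distance H = f²/(N·c) + f = 121²/(1.2 × 0.048) + 121 = 14641/0.0576 + 121 ≈ 254305.0 mm ≈ 254.3 m.
Near limit Dn = s·(H − f)/(H + s − 2f) = 79800 × (254305.0 − 121) / (254305.0 + 79800 − 2 × 121) = 79800 × 254184.0 / 333863.0 ≈ 60755 mm.
Far limit Df = s·(H − f)/(H − s) = 79800 × (254305.0 − 121) / (254305.0 − 79800) = 79800 × 254184.0 / 174505.0 ≈ 116237 mm.
Depth of field = Df − Dn = 116237 − 60755 ≈ 55482 mm ≈ 55.5 m.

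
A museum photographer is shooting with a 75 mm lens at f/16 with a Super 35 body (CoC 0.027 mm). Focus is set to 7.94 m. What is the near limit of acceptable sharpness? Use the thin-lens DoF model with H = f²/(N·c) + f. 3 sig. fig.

Hyperfocal distance H = f²/(N·c) + f = 75²/(16 × 0.027) + 75 = 5625/0.432 + 75 ≈ 13095.8 mm ≈ 13.10 m.
Near limit Dn = s·(H − f)/(H + s − 2f) = 7940 × (13095.8 − 75) / (13095.8 + 7940 − 2 × 75) = 7940 × 13020.8 / 20885.8 ≈ 4950.0 mm ≈ 4.95 m.

4.95 m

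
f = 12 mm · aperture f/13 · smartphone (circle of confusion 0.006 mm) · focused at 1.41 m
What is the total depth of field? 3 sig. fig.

5.01 m

Hyperfocal distance H = f²/(N·c) + f = 12²/(13 × 0.006) + 12 = 144/0.078 + 12 ≈ 1858.2 mm ≈ 1.858 m.
Near limit Dn = s·(H − f)/(H + s − 2f) = 1410 × (1858.2 − 12) / (1858.2 + 1410 − 2 × 12) = 1410 × 1846.2 / 3244.2 ≈ 802.4 mm.
Far limit Df = s·(H − f)/(H − s) = 1410 × (1858.2 − 12) / (1858.2 − 1410) = 1410 × 1846.2 / 448.2 ≈ 5808.4 mm.
Depth of field = Df − Dn = 5808.4 − 802.4 ≈ 5006.0 mm ≈ 5.01 m.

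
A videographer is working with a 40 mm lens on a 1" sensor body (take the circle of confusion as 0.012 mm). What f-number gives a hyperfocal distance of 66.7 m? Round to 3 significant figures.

Rearrange H = f²/(N·c) + f for N: N = f² / ((H − f)·c).
N = 40² / ((66700 − 40) × 0.012) = 1600 / 799.9 ≈ 2.00.

f/2.00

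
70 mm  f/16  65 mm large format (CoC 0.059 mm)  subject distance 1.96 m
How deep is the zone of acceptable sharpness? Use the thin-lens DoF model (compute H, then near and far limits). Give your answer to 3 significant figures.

Hyperfocal distance H = f²/(N·c) + f = 70²/(16 × 0.059) + 70 = 4900/0.944 + 70 ≈ 5260.7 mm ≈ 5.261 m.
Near limit Dn = s·(H − f)/(H + s − 2f) = 1960 × (5260.7 − 70) / (5260.7 + 1960 − 2 × 70) = 1960 × 5190.7 / 7080.7 ≈ 1436.8 mm.
Far limit Df = s·(H − f)/(H − s) = 1960 × (5260.7 − 70) / (5260.7 − 1960) = 1960 × 5190.7 / 3300.7 ≈ 3082.3 mm.
Depth of field = Df − Dn = 3082.3 − 1436.8 ≈ 1645.5 mm ≈ 1.65 m.

1.65 m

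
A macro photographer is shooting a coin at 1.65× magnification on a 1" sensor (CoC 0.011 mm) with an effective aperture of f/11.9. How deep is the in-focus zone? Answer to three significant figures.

0.0962 mm

At magnification m, DoF ≈ 2·N_eff·c/m² = 2 × 11.9 × 0.011 / 1.65² = 0.2618 / 2.722 ≈ 0.0962 mm.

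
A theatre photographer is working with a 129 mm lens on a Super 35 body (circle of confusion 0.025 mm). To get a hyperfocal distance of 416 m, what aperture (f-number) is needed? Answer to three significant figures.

f/1.60

Rearrange H = f²/(N·c) + f for N: N = f² / ((H − f)·c).
N = 129² / ((416000 − 129) × 0.025) = 16641 / 10397 ≈ 1.60.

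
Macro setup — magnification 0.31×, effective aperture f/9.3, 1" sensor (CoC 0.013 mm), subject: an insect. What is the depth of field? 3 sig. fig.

At magnification m, DoF ≈ 2·N_eff·c/m² = 2 × 9.3 × 0.013 / 0.31² = 0.2418 / 0.0961 ≈ 2.52 mm.

2.52 mm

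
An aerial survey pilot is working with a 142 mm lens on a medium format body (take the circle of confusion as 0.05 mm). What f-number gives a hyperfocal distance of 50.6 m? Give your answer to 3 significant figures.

f/7.99

Rearrange H = f²/(N·c) + f for N: N = f² / ((H − f)·c).
N = 142² / ((50600 − 142) × 0.05) = 20164 / 2523 ≈ 7.99.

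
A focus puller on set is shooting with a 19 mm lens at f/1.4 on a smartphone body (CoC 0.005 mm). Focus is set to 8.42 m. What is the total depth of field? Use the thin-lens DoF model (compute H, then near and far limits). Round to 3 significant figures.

2.82 m

Hyperfocal distance H = f²/(N·c) + f = 19²/(1.4 × 0.005) + 19 = 361/0.007 + 19 ≈ 51590.4 mm ≈ 51.59 m.
Near limit Dn = s·(H − f)/(H + s − 2f) = 8420 × (51590.4 − 19) / (51590.4 + 8420 − 2 × 19) = 8420 × 51571.4 / 59972.4 ≈ 7240.5 mm.
Far limit Df = s·(H − f)/(H − s) = 8420 × (51590.4 − 19) / (51590.4 − 8420) = 8420 × 51571.4 / 43170.4 ≈ 10058.5 mm.
Depth of field = Df − Dn = 10058.5 − 7240.5 ≈ 2818.0 mm ≈ 2.82 m.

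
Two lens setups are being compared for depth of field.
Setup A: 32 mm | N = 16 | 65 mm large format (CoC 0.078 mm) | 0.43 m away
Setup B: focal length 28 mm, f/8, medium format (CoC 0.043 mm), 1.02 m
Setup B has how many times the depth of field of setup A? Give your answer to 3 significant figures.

Setup A: H = 32²/(16×0.078) + 32 ≈ 852.5 mm; DoF = Df − Dn = 835.05 − 289.55 ≈ 545.50 mm.
Setup B: H = 28²/(8×0.043) + 28 ≈ 2307.1 mm; DoF = Df − Dn = 1806.2 − 710.7 ≈ 1095.5 mm.
Ratio = 1095.5 / 545.50 ≈ 2.01.

2.01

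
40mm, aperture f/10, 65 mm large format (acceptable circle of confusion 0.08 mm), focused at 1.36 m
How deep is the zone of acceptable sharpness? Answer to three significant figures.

Hyperfocal distance H = f²/(N·c) + f = 40²/(10 × 0.08) + 40 = 1600/0.8 + 40 ≈ 2040.0 mm ≈ 2.040 m.
Near limit Dn = s·(H − f)/(H + s − 2f) = 1360 × (2040.0 − 40) / (2040.0 + 1360 − 2 × 40) = 1360 × 2000.0 / 3320.0 ≈ 819.3 mm.
Far limit Df = s·(H − f)/(H − s) = 1360 × (2040.0 − 40) / (2040.0 − 1360) = 1360 × 2000.0 / 680.0 ≈ 4000.0 mm.
Depth of field = Df − Dn = 4000.0 − 819.3 ≈ 3180.7 mm ≈ 3.18 m.

3.18 m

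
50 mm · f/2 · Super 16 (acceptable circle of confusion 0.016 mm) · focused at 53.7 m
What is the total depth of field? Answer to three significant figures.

140 m

Hyperfocal distance H = f²/(N·c) + f = 50²/(2 × 0.016) + 50 = 2500/0.032 + 50 ≈ 78175.0 mm ≈ 78.17 m.
Near limit Dn = s·(H − f)/(H + s − 2f) = 53700 × (78175.0 − 50) / (78175.0 + 53700 − 2 × 50) = 53700 × 78125.0 / 131775.0 ≈ 31837 mm.
Far limit Df = s·(H − f)/(H − s) = 53700 × (78175.0 − 50) / (78175.0 − 53700) = 53700 × 78125.0 / 24475.0 ≈ 171412 mm.
Depth of field = Df − Dn = 171412 − 31837 ≈ 139575 mm ≈ 140 m.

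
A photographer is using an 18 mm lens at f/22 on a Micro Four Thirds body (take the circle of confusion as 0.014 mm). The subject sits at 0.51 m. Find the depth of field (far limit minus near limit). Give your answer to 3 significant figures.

0.611 m

Hyperfocal distance H = f²/(N·c) + f = 18²/(22 × 0.014) + 18 = 324/0.308 + 18 ≈ 1069.9 mm ≈ 1.070 m.
Near limit Dn = s·(H − f)/(H + s − 2f) = 510 × (1069.9 − 18) / (1069.9 + 510 − 2 × 18) = 510 × 1051.9 / 1543.9 ≈ 347.48 mm.
Far limit Df = s·(H − f)/(H − s) = 510 × (1069.9 − 18) / (1069.9 − 510) = 510 × 1051.9 / 559.9 ≈ 958.11 mm.
Depth of field = Df − Dn = 958.11 − 347.48 ≈ 610.63 mm ≈ 0.611 m.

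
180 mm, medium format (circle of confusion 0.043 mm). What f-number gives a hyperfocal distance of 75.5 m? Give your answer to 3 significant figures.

f/10

Rearrange H = f²/(N·c) + f for N: N = f² / ((H − f)·c).
N = 180² / ((75500 − 180) × 0.043) = 32400 / 3239 ≈ 10.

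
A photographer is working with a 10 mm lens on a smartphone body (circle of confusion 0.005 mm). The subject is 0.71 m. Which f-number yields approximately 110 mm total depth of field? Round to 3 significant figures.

f/2.20

Write h = H − f = f²/(N·c). The thin-lens limits are Dn = s·h/(h + (s−f)) and Df = s·h/(h − (s−f)), so DoF = Df − Dn = 2·s·(s−f)·h / (h² − (s−f)²).
That is a quadratic in h: DoF·h² − 2·s·(s−f)·h − DoF·(s−f)² = 0 ⇒ h = (s−f)·(s + √(s² + DoF²)) / DoF = 700 × (710 + √(710² + 110²)) / 110 = 700 × (710 + 718.471) / 110 ≈ 9090.3 mm.
Then N = f²/(c·h) = 10² / (0.005 × 9090.3) = 100 / 45.451 ≈ 2.20.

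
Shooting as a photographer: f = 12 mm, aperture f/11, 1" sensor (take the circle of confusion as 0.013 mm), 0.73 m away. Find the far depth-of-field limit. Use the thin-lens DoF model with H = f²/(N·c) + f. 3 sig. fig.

Hyperfocal distance H = f²/(N·c) + f = 12²/(11 × 0.013) + 12 = 144/0.143 + 12 ≈ 1019.0 mm ≈ 1.019 m.
Far limit Df = s·(H − f)/(H − s) = 730 × (1019.0 − 12) / (1019.0 − 730) = 730 × 1007.0 / 289.0 ≈ 2543.7 mm ≈ 2.54 m.

2.54 m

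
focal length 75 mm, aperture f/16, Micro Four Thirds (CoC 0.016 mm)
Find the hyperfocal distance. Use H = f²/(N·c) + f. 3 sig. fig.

Hyperfocal distance H = f²/(N·c) + f = 75²/(16 × 0.016) + 75 = 5625/0.256 + 75 ≈ 22047.7 mm ≈ 22.0 m.

22.0 m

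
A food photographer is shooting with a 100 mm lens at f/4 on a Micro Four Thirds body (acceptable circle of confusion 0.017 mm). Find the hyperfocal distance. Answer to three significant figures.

147 m

Hyperfocal distance H = f²/(N·c) + f = 100²/(4 × 0.017) + 100 = 10000/0.068 + 100 ≈ 147158.8 mm ≈ 147 m.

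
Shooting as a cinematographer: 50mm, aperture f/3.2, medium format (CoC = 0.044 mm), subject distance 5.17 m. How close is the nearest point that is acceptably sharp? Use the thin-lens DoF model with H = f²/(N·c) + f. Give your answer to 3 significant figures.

Hyperfocal distance H = f²/(N·c) + f = 50²/(3.2 × 0.044) + 50 = 2500/0.1408 + 50 ≈ 17805.7 mm ≈ 17.81 m.
Near limit Dn = s·(H − f)/(H + s − 2f) = 5170 × (17805.7 − 50) / (17805.7 + 5170 − 2 × 50) = 5170 × 17755.7 / 22875.7 ≈ 4012.9 mm ≈ 4.01 m.

4.01 m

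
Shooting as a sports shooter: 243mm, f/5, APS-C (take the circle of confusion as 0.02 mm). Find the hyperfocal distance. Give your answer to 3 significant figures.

Hyperfocal distance H = f²/(N·c) + f = 243²/(5 × 0.02) + 243 = 59049/0.1 + 243 ≈ 590733.0 mm ≈ 591 m.

591 m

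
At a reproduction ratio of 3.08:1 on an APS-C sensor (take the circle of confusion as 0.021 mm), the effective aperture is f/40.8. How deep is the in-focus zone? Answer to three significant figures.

At magnification m, DoF ≈ 2·N_eff·c/m² = 2 × 40.8 × 0.021 / 3.08² = 1.714 / 9.486 ≈ 0.181 mm.

0.181 mm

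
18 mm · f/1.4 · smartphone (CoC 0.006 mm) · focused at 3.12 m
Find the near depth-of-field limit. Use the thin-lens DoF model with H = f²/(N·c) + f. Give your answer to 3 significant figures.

2.89 m

Hyperfocal distance H = f²/(N·c) + f = 18²/(1.4 × 0.006) + 18 = 324/0.0084 + 18 ≈ 38589.4 mm ≈ 38.59 m.
Near limit Dn = s·(H − f)/(H + s − 2f) = 3120 × (38589.4 − 18) / (38589.4 + 3120 − 2 × 18) = 3120 × 38571.4 / 41673.4 ≈ 2887.8 mm ≈ 2.89 m.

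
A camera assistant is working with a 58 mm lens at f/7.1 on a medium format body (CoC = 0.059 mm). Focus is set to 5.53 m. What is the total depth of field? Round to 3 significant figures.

14.1 m

Hyperfocal distance H = f²/(N·c) + f = 58²/(7.1 × 0.059) + 58 = 3364/0.4189 + 58 ≈ 8088.6 mm ≈ 8.089 m.
Near limit Dn = s·(H − f)/(H + s − 2f) = 5530 × (8088.6 − 58) / (8088.6 + 5530 − 2 × 58) = 5530 × 8030.6 / 13502.6 ≈ 3289 mm.
Far limit Df = s·(H − f)/(H − s) = 5530 × (8088.6 − 58) / (8088.6 − 5530) = 5530 × 8030.6 / 2558.6 ≈ 17357 mm.
Depth of field = Df − Dn = 17357 − 3289 ≈ 14068 mm ≈ 14.1 m.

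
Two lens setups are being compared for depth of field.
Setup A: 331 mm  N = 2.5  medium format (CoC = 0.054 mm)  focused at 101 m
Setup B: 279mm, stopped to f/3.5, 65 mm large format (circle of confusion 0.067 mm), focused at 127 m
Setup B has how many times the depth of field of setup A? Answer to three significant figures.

4.46

Setup A: H = 331²/(2.5×0.054) + 331 ≈ 811894.0 mm; DoF = Df − Dn = 115303 − 89854 ≈ 25449 mm.
Setup B: H = 279²/(3.5×0.067) + 279 ≈ 332223.6 mm; DoF = Df − Dn = 205420 − 91912 ≈ 113508 mm.
Ratio = 113508 / 25449 ≈ 4.46.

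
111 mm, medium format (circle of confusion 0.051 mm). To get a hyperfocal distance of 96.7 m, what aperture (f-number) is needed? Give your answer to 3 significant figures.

f/2.50

Rearrange H = f²/(N·c) + f for N: N = f² / ((H − f)·c).
N = 111² / ((96700 − 111) × 0.051) = 12321 / 4926 ≈ 2.50.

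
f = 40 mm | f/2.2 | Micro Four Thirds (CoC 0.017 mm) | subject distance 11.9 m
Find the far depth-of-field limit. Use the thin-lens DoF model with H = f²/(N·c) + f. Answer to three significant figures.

Hyperfocal distance H = f²/(N·c) + f = 40²/(2.2 × 0.017) + 40 = 1600/0.0374 + 40 ≈ 42820.7 mm ≈ 42.82 m.
Far limit Df = s·(H − f)/(H − s) = 11900 × (42820.7 − 40) / (42820.7 − 11900) = 11900 × 42780.7 / 30920.7 ≈ 16464 mm ≈ 16.5 m.

16.5 m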